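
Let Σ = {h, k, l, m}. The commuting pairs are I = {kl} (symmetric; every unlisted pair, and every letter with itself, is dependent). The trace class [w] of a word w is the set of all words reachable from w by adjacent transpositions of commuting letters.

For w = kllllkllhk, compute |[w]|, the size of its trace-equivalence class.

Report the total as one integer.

0(k) covers ∅
1(l) covers ∅
2(l) covers 1:l
3(l) covers 2:l
4(l) covers 3:l
5(k) covers 0:k
6(l) covers 4:l
7(l) covers 6:l
8(h) covers 5:k, 7:l
9(k) covers 8:h
floor of heap: 0:k, 1:l
completions by unplaced set U, small U first (add the entries for U minus each lowest piece of U):
  |U|=1: {9}:1
  |U|=2: {8,9}:1
  |U|=3: {5,8,9}:1  {7,8,9}:1
  |U|=4: {0,5,8,9}:1  {5,7,8,9}:2  {6,7,8,9}:1
  |U|=5: {0,5,7,8,9}:3  {4,6,7,8,9}:1  {5,6,7,8,9}:3
  |U|=6: {0,5,6,7,8,9}:6  {3,4,6,7,8,9}:1  {4,5,6,7,8,9}:4
  |U|=7: {0,4,5,6,7,8,9}:10  {2,3,4,6,7,8,9}:1  {3,4,5,6,7,8,9}:5
  |U|=8: {0,3,4,5,6,7,8,9}:15  {1,2,3,4,6,7,8,9}:1  {2,3,4,5,6,7,8,9}:6
  start at 0(k): 7
  start at 1(l): 21
sum over floor = 28

28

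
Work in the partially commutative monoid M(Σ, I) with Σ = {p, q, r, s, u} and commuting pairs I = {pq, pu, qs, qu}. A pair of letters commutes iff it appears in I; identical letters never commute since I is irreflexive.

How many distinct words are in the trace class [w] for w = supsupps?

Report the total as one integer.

drop 0:s onto floor
drop 1:u onto {0:s}
drop 2:p onto {0:s}
drop 3:s onto {1:u, 2:p}
drop 4:u onto {3:s}
drop 5:p onto {3:s}
drop 6:p onto {5:p}
drop 7:s onto {4:u, 6:p}
ground layer = {0:s}
drop-orders for the pieces not yet dropped (sum over which currently-grounded one goes next):
  1 to go: {7} 1
  2 to go: {4,7} 1  {6,7} 1
  3 to go: {4,6,7} 2  {5,6,7} 1
  4 to go: {4,5,6,7} 3
  5 to go: {3,4,5,6,7} 3
  6 to go: {1,3,4,5,6,7} 3  {2,3,4,5,6,7} 3
  if 0:s drops first: 6 orders

6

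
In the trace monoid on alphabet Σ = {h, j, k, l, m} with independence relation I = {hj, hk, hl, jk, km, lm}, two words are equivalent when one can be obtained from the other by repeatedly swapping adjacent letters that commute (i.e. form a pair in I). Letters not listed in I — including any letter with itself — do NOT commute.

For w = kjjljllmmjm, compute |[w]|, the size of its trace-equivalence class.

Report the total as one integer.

18

piece 0:k — minimal
piece 1:j — minimal
piece 2:j rests on {1:j}
piece 3:l rests on {0:k, 2:j}
piece 4:j rests on {3:l}
piece 5:l rests on {4:j}
piece 6:l rests on {5:l}
piece 7:m rests on {4:j}
piece 8:m rests on {7:m}
piece 9:j rests on {6:l, 8:m}
piece 10:m rests on {9:j}
minimal pieces: {0:k, 1:j}
ways to finish when only these pieces remain (= sum over removing one remaining piece with nothing left below it):
  1 left: {10}→1
  2 left: {9,10}→1
  3 left: {6,9,10}→1  {8,9,10}→1
  4 left: {5,6,9,10}→1  {6,8,9,10}→2  {7,8,9,10}→1
  5 left: {5,6,8,9,10}→3  {6,7,8,9,10}→3
  6 left: {5,6,7,8,9,10}→6
  7 left: {4,5,6,7,8,9,10}→6
  8 left: {3,4,5,6,7,8,9,10}→6
  9 left: {0,3,4,5,6,7,8,9,10}→6  {2,3,4,5,6,7,8,9,10}→6
  placing 0:k first → 6 extensions
  placing 1:j first → 12 extensions
total linear extensions = 18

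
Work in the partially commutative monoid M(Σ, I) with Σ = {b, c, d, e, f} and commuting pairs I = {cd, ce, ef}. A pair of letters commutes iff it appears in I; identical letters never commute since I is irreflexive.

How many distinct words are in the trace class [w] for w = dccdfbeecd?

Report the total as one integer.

24

piece 0:d — minimal
piece 1:c — minimal
piece 2:c rests on {1:c}
piece 3:d rests on {0:d}
piece 4:f rests on {2:c, 3:d}
piece 5:b rests on {4:f}
piece 6:e rests on {5:b}
piece 7:e rests on {6:e}
piece 8:c rests on {5:b}
piece 9:d rests on {7:e}
minimal pieces: {0:d, 1:c}
ways to finish when only these pieces remain (= sum over removing one remaining piece with nothing left below it):
  1 left: {8}→1  {9}→1
  2 left: {7,9}→1  {8,9}→2
  3 left: {6,7,9}→1  {7,8,9}→3
  4 left: {6,7,8,9}→4
  5 left: {5,6,7,8,9}→4
  6 left: {4,5,6,7,8,9}→4
  7 left: {2,4,5,6,7,8,9}→4  {3,4,5,6,7,8,9}→4
  8 left: {0,3,4,5,6,7,8,9}→4  {1,2,4,5,6,7,8,9}→4  {2,3,4,5,6,7,8,9}→8
  placing 0:d first → 12 extensions
  placing 1:c first → 12 extensions
total linear extensions = 24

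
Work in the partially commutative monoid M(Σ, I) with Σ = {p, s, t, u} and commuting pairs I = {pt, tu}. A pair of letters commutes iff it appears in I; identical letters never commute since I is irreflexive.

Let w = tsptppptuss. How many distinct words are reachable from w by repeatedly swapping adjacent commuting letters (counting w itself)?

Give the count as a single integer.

21

0(t) covers ∅
1(s) covers 0:t
2(p) covers 1:s
3(t) covers 1:s
4(p) covers 2:p
5(p) covers 4:p
6(p) covers 5:p
7(t) covers 3:t
8(u) covers 6:p
9(s) covers 7:t, 8:u
10(s) covers 9:s
floor of heap: 0:t
completions by unplaced set U, small U first (add the entries for U minus each lowest piece of U):
  |U|=1: {10}:1
  |U|=2: {9,10}:1
  |U|=3: {7,9,10}:1  {8,9,10}:1
  |U|=4: {3,7,9,10}:1  {6,8,9,10}:1  {7,8,9,10}:2
  |U|=5: {3,7,8,9,10}:3  {5,6,8,9,10}:1  {6,7,8,9,10}:3
  |U|=6: {3,6,7,8,9,10}:6  {4,5,6,8,9,10}:1  {5,6,7,8,9,10}:4
  |U|=7: {2,4,5,6,8,9,10}:1  {3,5,6,7,8,9,10}:10  {4,5,6,7,8,9,10}:5
  |U|=8: {2,4,5,6,7,8,9,10}:6  {3,4,5,6,7,8,9,10}:15
  |U|=9: {2,3,4,5,6,7,8,9,10}:21
  start at 0(t): 21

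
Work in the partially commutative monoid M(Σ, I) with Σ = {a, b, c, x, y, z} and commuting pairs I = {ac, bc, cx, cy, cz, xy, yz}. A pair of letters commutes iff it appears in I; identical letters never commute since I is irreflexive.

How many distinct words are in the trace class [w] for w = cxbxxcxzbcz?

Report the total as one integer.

piece 0:c — minimal
piece 1:x — minimal
piece 2:b rests on {1:x}
piece 3:x rests on {2:b}
piece 4:x rests on {3:x}
piece 5:c rests on {0:c}
piece 6:x rests on {4:x}
piece 7:z rests on {6:x}
piece 8:b rests on {7:z}
piece 9:c rests on {5:c}
piece 10:z rests on {8:b}
minimal pieces: {0:c, 1:x}
ways to finish when only these pieces remain (= sum over removing one remaining piece with nothing left below it):
  1 left: {9}→1  {10}→1
  2 left: {5,9}→1  {8,10}→1  {9,10}→2
  3 left: {0,5,9}→1  {5,9,10}→3  {7,8,10}→1  {8,9,10}→3
  4 left: {0,5,9,10}→4  {5,8,9,10}→6  {6,7,8,10}→1  {7,8,9,10}→4
  5 left: {0,5,8,9,10}→10  {4,6,7,8,10}→1  {5,7,8,9,10}→10  {6,7,8,9,10}→5
  6 left: {0,5,7,8,9,10}→20  {3,4,6,7,8,10}→1  {4,6,7,8,9,10}→6  {5,6,7,8,9,10}→15
  7 left: {0,5,6,7,8,9,10}→35  {2,3,4,6,7,8,10}→1  {3,4,6,7,8,9,10}→7  {4,5,6,7,8,9,10}→21
  8 left: {0,4,5,6,7,8,9,10}→56  {1,2,3,4,6,7,8,10}→1  {2,3,4,6,7,8,9,10}→8  {3,4,5,6,7,8,9,10}→28
  9 left: {0,3,4,5,6,7,8,9,10}→84  {1,2,3,4,6,7,8,9,10}→9  {2,3,4,5,6,7,8,9,10}→36
  placing 0:c first → 45 extensions
  placing 1:x first → 120 extensions
total linear extensions = 165

165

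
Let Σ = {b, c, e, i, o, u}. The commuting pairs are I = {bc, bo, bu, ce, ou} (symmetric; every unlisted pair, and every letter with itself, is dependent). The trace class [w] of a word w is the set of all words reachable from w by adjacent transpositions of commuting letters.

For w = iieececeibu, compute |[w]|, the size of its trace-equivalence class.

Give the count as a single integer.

drop 0:i onto floor
drop 1:i onto {0:i}
drop 2:e onto {1:i}
drop 3:e onto {2:e}
drop 4:c onto {1:i}
drop 5:e onto {3:e}
drop 6:c onto {4:c}
drop 7:e onto {5:e}
drop 8:i onto {6:c, 7:e}
drop 9:b onto {8:i}
drop 10:u onto {8:i}
ground layer = {0:i}
drop-orders for the pieces not yet dropped (sum over which currently-grounded one goes next):
  1 to go: {9} 1  {10} 1
  2 to go: {9,10} 2
  3 to go: {8,9,10} 2
  4 to go: {6,8,9,10} 2  {7,8,9,10} 2
  5 to go: {4,6,8,9,10} 2  {5,7,8,9,10} 2  {6,7,8,9,10} 4
  6 to go: {3,5,7,8,9,10} 2  {4,6,7,8,9,10} 6  {5,6,7,8,9,10} 6
  7 to go: {2,3,5,7,8,9,10} 2  {3,5,6,7,8,9,10} 8  {4,5,6,7,8,9,10} 12
  8 to go: {2,3,5,6,7,8,9,10} 10  {3,4,5,6,7,8,9,10} 20
  9 to go: {2,3,4,5,6,7,8,9,10} 30
  if 0:i drops first: 30 orders

30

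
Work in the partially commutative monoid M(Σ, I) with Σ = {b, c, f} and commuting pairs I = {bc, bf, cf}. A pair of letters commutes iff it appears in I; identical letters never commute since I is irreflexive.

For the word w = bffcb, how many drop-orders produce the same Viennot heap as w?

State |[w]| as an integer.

#0=b has no predecessor
#1=f has no predecessor
#2=f depends on [1:f]
#3=c has no predecessor
#4=b depends on [0:b]
sources: [0:b, 1:f, 3:c]
N(rest) = Σ N(rest − s) over sources s of rest; N(one piece) = 1:
  size 1 → [2]=1  [3]=1  [4]=1
  size 2 → [0,4]=1  [1,2]=1  [2,3]=2  [2,4]=2  [3,4]=2
  size 3 → [0,2,4]=3  [0,3,4]=3  [1,2,3]=3  [1,2,4]=3  [2,3,4]=6
  first=0(b) contributes 12
  first=1(f) contributes 12
  first=3(c) contributes 6
|[w]| = 30

30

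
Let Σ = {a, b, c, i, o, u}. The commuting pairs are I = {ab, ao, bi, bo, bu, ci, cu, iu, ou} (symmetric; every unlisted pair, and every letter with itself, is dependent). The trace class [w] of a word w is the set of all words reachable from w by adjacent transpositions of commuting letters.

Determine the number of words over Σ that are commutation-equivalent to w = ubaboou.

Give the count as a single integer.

#0=u has no predecessor
#1=b has no predecessor
#2=a depends on [0:u]
#3=b depends on [1:b]
#4=o has no predecessor
#5=o depends on [4:o]
#6=u depends on [2:a]
sources: [0:u, 1:b, 4:o]
N(rest) = Σ N(rest − s) over sources s of rest; N(one piece) = 1:
  size 1 → [3]=1  [5]=1  [6]=1
  size 2 → [1,3]=1  [2,6]=1  [3,5]=2  [3,6]=2  [4,5]=1  [5,6]=2
  size 3 → [0,2,6]=1  [1,3,5]=3  [1,3,6]=3  [2,3,6]=3  [2,5,6]=3  [3,4,5]=3  [3,5,6]=6  [4,5,6]=3
  size 4 → [0,2,3,6]=4  [0,2,5,6]=4  [1,2,3,6]=6  [1,3,4,5]=6  [1,3,5,6]=12  [2,3,5,6]=12  [2,4,5,6]=6  [3,4,5,6]=12
  size 5 → [0,1,2,3,6]=10  [0,2,3,5,6]=20  [0,2,4,5,6]=10  [1,2,3,5,6]=30  [1,3,4,5,6]=30  [2,3,4,5,6]=30
  first=0(u) contributes 90
  first=1(b) contributes 60
  first=4(o) contributes 60
|[w]| = 210

210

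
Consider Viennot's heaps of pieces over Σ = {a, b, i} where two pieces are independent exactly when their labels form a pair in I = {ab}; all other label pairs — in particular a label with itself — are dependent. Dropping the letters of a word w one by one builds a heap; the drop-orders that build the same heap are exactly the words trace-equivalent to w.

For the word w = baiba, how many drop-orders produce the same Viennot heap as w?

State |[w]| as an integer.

piece 0:b — minimal
piece 1:a — minimal
piece 2:i rests on {0:b, 1:a}
piece 3:b rests on {2:i}
piece 4:a rests on {2:i}
minimal pieces: {0:b, 1:a}
ways to finish when only these pieces remain (= sum over removing one remaining piece with nothing left below it):
  1 left: {3}→1  {4}→1
  2 left: {3,4}→2
  3 left: {2,3,4}→2
  placing 0:b first → 2 extensions
  placing 1:a first → 2 extensions
total linear extensions = 4

4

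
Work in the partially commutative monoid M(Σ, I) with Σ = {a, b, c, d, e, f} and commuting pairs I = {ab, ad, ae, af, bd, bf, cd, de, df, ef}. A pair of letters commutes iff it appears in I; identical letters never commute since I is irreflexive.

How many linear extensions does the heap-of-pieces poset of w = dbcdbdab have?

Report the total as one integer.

0(d) covers ∅
1(b) covers ∅
2(c) covers 1:b
3(d) covers 0:d
4(b) covers 2:c
5(d) covers 3:d
6(a) covers 2:c
7(b) covers 4:b
floor of heap: 0:d, 1:b
completions by unplaced set U, small U first (add the entries for U minus each lowest piece of U):
  |U|=1: {5}:1  {6}:1  {7}:1
  |U|=2: {3,5}:1  {4,7}:1  {5,6}:2  {5,7}:2  {6,7}:2
  |U|=3: {0,3,5}:1  {3,5,6}:3  {3,5,7}:3  {4,5,7}:3  {4,6,7}:3  {5,6,7}:6
  |U|=4: {0,3,5,6}:4  {0,3,5,7}:4  {2,4,6,7}:3  {3,4,5,7}:6  {3,5,6,7}:12  {4,5,6,7}:12
  |U|=5: {0,3,4,5,7}:10  {0,3,5,6,7}:20  {1,2,4,6,7}:3  {2,4,5,6,7}:15  {3,4,5,6,7}:30
  |U|=6: {0,3,4,5,6,7}:60  {1,2,4,5,6,7}:18  {2,3,4,5,6,7}:45
  start at 0(d): 63
  start at 1(b): 105
sum over floor = 168

168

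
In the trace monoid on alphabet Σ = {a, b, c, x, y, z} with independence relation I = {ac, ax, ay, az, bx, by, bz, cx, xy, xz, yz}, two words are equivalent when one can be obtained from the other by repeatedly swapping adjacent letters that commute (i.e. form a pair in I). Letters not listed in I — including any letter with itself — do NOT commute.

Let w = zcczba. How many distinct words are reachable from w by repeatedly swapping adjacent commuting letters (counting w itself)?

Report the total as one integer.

3

0(z) covers ∅
1(c) covers 0:z
2(c) covers 1:c
3(z) covers 2:c
4(b) covers 2:c
5(a) covers 4:b
floor of heap: 0:z
completions by unplaced set U, small U first (add the entries for U minus each lowest piece of U):
  |U|=1: {3}:1  {5}:1
  |U|=2: {3,5}:2  {4,5}:1
  |U|=3: {3,4,5}:3
  |U|=4: {2,3,4,5}:3
  start at 0(z): 3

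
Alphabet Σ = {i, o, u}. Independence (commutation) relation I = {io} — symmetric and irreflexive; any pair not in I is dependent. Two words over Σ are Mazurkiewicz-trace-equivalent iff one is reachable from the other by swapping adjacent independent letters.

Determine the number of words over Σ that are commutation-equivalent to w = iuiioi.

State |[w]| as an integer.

4

#0=i has no predecessor
#1=u depends on [0:i]
#2=i depends on [1:u]
#3=i depends on [2:i]
#4=o depends on [1:u]
#5=i depends on [3:i]
sources: [0:i]
N(rest) = Σ N(rest − s) over sources s of rest; N(one piece) = 1:
  size 1 → [4]=1  [5]=1
  size 2 → [3,5]=1  [4,5]=2
  size 3 → [2,3,5]=1  [3,4,5]=3
  size 4 → [2,3,4,5]=4
  first=0(i) contributes 4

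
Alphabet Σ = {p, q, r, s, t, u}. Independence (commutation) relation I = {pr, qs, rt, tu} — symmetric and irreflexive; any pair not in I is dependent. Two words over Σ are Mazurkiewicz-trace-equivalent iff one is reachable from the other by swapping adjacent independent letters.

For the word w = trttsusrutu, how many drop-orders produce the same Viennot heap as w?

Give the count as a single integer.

drop 0:t onto floor
drop 1:r onto floor
drop 2:t onto {0:t}
drop 3:t onto {2:t}
drop 4:s onto {1:r, 3:t}
drop 5:u onto {4:s}
drop 6:s onto {5:u}
drop 7:r onto {6:s}
drop 8:u onto {7:r}
drop 9:t onto {6:s}
drop 10:u onto {8:u}
ground layer = {0:t, 1:r}
drop-orders for the pieces not yet dropped (sum over which currently-grounded one goes next):
  1 to go: {9} 1  {10} 1
  2 to go: {8,10} 1  {9,10} 2
  3 to go: {7,8,10} 1  {8,9,10} 3
  4 to go: {7,8,9,10} 4
  5 to go: {6,7,8,9,10} 4
  6 to go: {5,6,7,8,9,10} 4
  7 to go: {4,5,6,7,8,9,10} 4
  8 to go: {1,4,5,6,7,8,9,10} 4  {3,4,5,6,7,8,9,10} 4
  9 to go: {1,3,4,5,6,7,8,9,10} 8  {2,3,4,5,6,7,8,9,10} 4
  if 0:t drops first: 12 orders
  if 1:r drops first: 4 orders
heap linearizations: 16

16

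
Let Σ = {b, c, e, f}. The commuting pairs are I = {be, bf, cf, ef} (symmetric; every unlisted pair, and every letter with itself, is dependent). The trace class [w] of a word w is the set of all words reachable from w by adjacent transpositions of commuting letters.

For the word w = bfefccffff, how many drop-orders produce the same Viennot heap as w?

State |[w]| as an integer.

0(b) covers ∅
1(f) covers ∅
2(e) covers ∅
3(f) covers 1:f
4(c) covers 0:b, 2:e
5(c) covers 4:c
6(f) covers 3:f
7(f) covers 6:f
8(f) covers 7:f
9(f) covers 8:f
floor of heap: 0:b, 1:f, 2:e
completions by unplaced set U, small U first (add the entries for U minus each lowest piece of U):
  |U|=1: {5}:1  {9}:1
  |U|=2: {4,5}:1  {5,9}:2  {8,9}:1
  |U|=3: {0,4,5}:1  {2,4,5}:1  {4,5,9}:3  {5,8,9}:3  {7,8,9}:1
  |U|=4: {0,2,4,5}:2  {0,4,5,9}:4  {2,4,5,9}:4  {4,5,8,9}:6  {5,7,8,9}:4  {6,7,8,9}:1
  |U|=5: {0,2,4,5,9}:10  {0,4,5,8,9}:10  {2,4,5,8,9}:10  {3,6,7,8,9}:1  {4,5,7,8,9}:10  {5,6,7,8,9}:5
  |U|=6: {0,2,4,5,8,9}:30  {0,4,5,7,8,9}:20  {1,3,6,7,8,9}:1  {2,4,5,7,8,9}:20  {3,5,6,7,8,9}:6  {4,5,6,7,8,9}:15
  |U|=7: {0,2,4,5,7,8,9}:70  {0,4,5,6,7,8,9}:35  {1,3,5,6,7,8,9}:7  {2,4,5,6,7,8,9}:35  {3,4,5,6,7,8,9}:21
  |U|=8: {0,2,4,5,6,7,8,9}:140  {0,3,4,5,6,7,8,9}:56  {1,3,4,5,6,7,8,9}:28  {2,3,4,5,6,7,8,9}:56
  start at 0(b): 84
  start at 1(f): 252
  start at 2(e): 84
sum over floor = 420

420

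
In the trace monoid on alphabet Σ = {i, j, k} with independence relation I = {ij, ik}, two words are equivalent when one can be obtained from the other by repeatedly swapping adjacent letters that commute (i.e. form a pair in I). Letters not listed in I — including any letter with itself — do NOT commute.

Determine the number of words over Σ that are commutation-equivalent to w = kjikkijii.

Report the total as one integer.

126

drop 0:k onto floor
drop 1:j onto {0:k}
drop 2:i onto floor
drop 3:k onto {1:j}
drop 4:k onto {3:k}
drop 5:i onto {2:i}
drop 6:j onto {4:k}
drop 7:i onto {5:i}
drop 8:i onto {7:i}
ground layer = {0:k, 2:i}
drop-orders for the pieces not yet dropped (sum over which currently-grounded one goes next):
  1 to go: {6} 1  {8} 1
  2 to go: {4,6} 1  {6,8} 2  {7,8} 1
  3 to go: {3,4,6} 1  {4,6,8} 3  {5,7,8} 1  {6,7,8} 3
  4 to go: {1,3,4,6} 1  {2,5,7,8} 1  {3,4,6,8} 4  {4,6,7,8} 6  {5,6,7,8} 4
  5 to go: {0,1,3,4,6} 1  {1,3,4,6,8} 5  {2,5,6,7,8} 5  {3,4,6,7,8} 10  {4,5,6,7,8} 10
  6 to go: {0,1,3,4,6,8} 6  {1,3,4,6,7,8} 15  {2,4,5,6,7,8} 15  {3,4,5,6,7,8} 20
  7 to go: {0,1,3,4,6,7,8} 21  {1,3,4,5,6,7,8} 35  {2,3,4,5,6,7,8} 35
  if 0:k drops first: 70 orders
  if 2:i drops first: 56 orders
heap linearizations: 126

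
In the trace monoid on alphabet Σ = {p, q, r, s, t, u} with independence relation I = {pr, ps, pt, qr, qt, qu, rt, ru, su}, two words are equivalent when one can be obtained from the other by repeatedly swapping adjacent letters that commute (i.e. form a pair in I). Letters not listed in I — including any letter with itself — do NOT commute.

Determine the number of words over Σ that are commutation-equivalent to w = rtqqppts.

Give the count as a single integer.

195

0(r) covers ∅
1(t) covers ∅
2(q) covers ∅
3(q) covers 2:q
4(p) covers 3:q
5(p) covers 4:p
6(t) covers 1:t
7(s) covers 0:r, 3:q, 6:t
floor of heap: 0:r, 1:t, 2:q
completions by unplaced set U, small U first (add the entries for U minus each lowest piece of U):
  |U|=1: {5}:1  {7}:1
  |U|=2: {0,7}:1  {4,5}:1  {5,7}:2  {6,7}:1
  |U|=3: {0,5,7}:3  {0,6,7}:2  {1,6,7}:1  {4,5,7}:3  {5,6,7}:3
  |U|=4: {0,1,6,7}:3  {0,4,5,7}:6  {0,5,6,7}:8  {1,5,6,7}:4  {3,4,5,7}:3  {4,5,6,7}:6
  |U|=5: {0,1,5,6,7}:15  {0,3,4,5,7}:9  {0,4,5,6,7}:20  {1,4,5,6,7}:10  {2,3,4,5,7}:3  {3,4,5,6,7}:9
  |U|=6: {0,1,4,5,6,7}:45  {0,2,3,4,5,7}:12  {0,3,4,5,6,7}:38  {1,3,4,5,6,7}:19  {2,3,4,5,6,7}:12
  start at 0(r): 31
  start at 1(t): 62
  start at 2(q): 102
sum over floor = 195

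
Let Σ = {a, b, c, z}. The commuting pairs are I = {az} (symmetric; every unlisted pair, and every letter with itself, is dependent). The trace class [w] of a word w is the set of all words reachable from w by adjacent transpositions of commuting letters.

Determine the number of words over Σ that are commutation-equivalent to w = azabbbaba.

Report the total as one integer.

#0=a has no predecessor
#1=z has no predecessor
#2=a depends on [0:a]
#3=b depends on [1:z, 2:a]
#4=b depends on [3:b]
#5=b depends on [4:b]
#6=a depends on [5:b]
#7=b depends on [6:a]
#8=a depends on [7:b]
sources: [0:a, 1:z]
N(rest) = Σ N(rest − s) over sources s of rest; N(one piece) = 1:
  size 1 → [8]=1
  size 2 → [7,8]=1
  size 3 → [6,7,8]=1
  size 4 → [5,6,7,8]=1
  size 5 → [4,5,6,7,8]=1
  size 6 → [3,4,5,6,7,8]=1
  size 7 → [1,3,4,5,6,7,8]=1  [2,3,4,5,6,7,8]=1
  first=0(a) contributes 2
  first=1(z) contributes 1
|[w]| = 3

3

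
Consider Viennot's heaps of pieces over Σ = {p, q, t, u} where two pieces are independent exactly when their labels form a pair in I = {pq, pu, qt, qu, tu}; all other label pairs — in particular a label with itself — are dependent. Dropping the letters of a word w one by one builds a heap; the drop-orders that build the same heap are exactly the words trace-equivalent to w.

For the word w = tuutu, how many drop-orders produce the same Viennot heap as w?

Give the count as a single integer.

10

drop 0:t onto floor
drop 1:u onto floor
drop 2:u onto {1:u}
drop 3:t onto {0:t}
drop 4:u onto {2:u}
ground layer = {0:t, 1:u}
drop-orders for the pieces not yet dropped (sum over which currently-grounded one goes next):
  1 to go: {3} 1  {4} 1
  2 to go: {0,3} 1  {2,4} 1  {3,4} 2
  3 to go: {0,3,4} 3  {1,2,4} 1  {2,3,4} 3
  if 0:t drops first: 4 orders
  if 1:u drops first: 6 orders
heap linearizations: 10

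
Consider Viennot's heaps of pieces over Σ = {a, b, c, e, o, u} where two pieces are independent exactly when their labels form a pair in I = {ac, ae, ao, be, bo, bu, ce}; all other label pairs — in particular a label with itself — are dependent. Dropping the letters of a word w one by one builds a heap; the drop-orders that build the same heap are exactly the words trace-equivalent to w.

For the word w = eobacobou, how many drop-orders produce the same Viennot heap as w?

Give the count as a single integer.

drop 0:e onto floor
drop 1:o onto {0:e}
drop 2:b onto floor
drop 3:a onto {2:b}
drop 4:c onto {1:o, 2:b}
drop 5:o onto {4:c}
drop 6:b onto {3:a, 4:c}
drop 7:o onto {5:o}
drop 8:u onto {3:a, 7:o}
ground layer = {0:e, 2:b}
drop-orders for the pieces not yet dropped (sum over which currently-grounded one goes next):
  1 to go: {6} 1  {8} 1
  2 to go: {6,8} 2  {7,8} 1
  3 to go: {3,6,8} 2  {5,7,8} 1  {6,7,8} 3
  4 to go: {3,6,7,8} 5  {5,6,7,8} 4
  5 to go: {3,5,6,7,8} 9  {4,5,6,7,8} 4
  6 to go: {1,4,5,6,7,8} 4  {3,4,5,6,7,8} 13
  7 to go: {0,1,4,5,6,7,8} 4  {1,3,4,5,6,7,8} 17  {2,3,4,5,6,7,8} 13
  if 0:e drops first: 30 orders
  if 2:b drops first: 21 orders
heap linearizations: 51

51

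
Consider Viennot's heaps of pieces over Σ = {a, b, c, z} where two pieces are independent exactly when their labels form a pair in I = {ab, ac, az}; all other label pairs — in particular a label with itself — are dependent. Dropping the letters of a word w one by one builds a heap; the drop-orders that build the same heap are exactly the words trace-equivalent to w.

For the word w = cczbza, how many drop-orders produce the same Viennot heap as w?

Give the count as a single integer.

6

0(c) covers ∅
1(c) covers 0:c
2(z) covers 1:c
3(b) covers 2:z
4(z) covers 3:b
5(a) covers ∅
floor of heap: 0:c, 5:a
completions by unplaced set U, small U first (add the entries for U minus each lowest piece of U):
  |U|=1: {4}:1  {5}:1
  |U|=2: {3,4}:1  {4,5}:2
  |U|=3: {2,3,4}:1  {3,4,5}:3
  |U|=4: {1,2,3,4}:1  {2,3,4,5}:4
  start at 0(c): 5
  start at 5(a): 1
sum over floor = 6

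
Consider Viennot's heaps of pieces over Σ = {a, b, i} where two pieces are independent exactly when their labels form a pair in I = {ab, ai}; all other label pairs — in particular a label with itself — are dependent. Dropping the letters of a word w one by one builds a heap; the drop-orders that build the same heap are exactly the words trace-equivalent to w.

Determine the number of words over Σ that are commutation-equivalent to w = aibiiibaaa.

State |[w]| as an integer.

piece 0:a — minimal
piece 1:i — minimal
piece 2:b rests on {1:i}
piece 3:i rests on {2:b}
piece 4:i rests on {3:i}
piece 5:i rests on {4:i}
piece 6:b rests on {5:i}
piece 7:a rests on {0:a}
piece 8:a rests on {7:a}
piece 9:a rests on {8:a}
minimal pieces: {0:a, 1:i}
ways to finish when only these pieces remain (= sum over removing one remaining piece with nothing left below it):
  1 left: {6}→1  {9}→1
  2 left: {5,6}→1  {6,9}→2  {8,9}→1
  3 left: {4,5,6}→1  {5,6,9}→3  {6,8,9}→3  {7,8,9}→1
  4 left: {0,7,8,9}→1  {3,4,5,6}→1  {4,5,6,9}→4  {5,6,8,9}→6  {6,7,8,9}→4
  5 left: {0,6,7,8,9}→5  {2,3,4,5,6}→1  {3,4,5,6,9}→5  {4,5,6,8,9}→10  {5,6,7,8,9}→10
  6 left: {0,5,6,7,8,9}→15  {1,2,3,4,5,6}→1  {2,3,4,5,6,9}→6  {3,4,5,6,8,9}→15  {4,5,6,7,8,9}→20
  7 left: {0,4,5,6,7,8,9}→35  {1,2,3,4,5,6,9}→7  {2,3,4,5,6,8,9}→21  {3,4,5,6,7,8,9}→35
  8 left: {0,3,4,5,6,7,8,9}→70  {1,2,3,4,5,6,8,9}→28  {2,3,4,5,6,7,8,9}→56
  placing 0:a first → 84 extensions
  placing 1:i first → 126 extensions
total linear extensions = 210

210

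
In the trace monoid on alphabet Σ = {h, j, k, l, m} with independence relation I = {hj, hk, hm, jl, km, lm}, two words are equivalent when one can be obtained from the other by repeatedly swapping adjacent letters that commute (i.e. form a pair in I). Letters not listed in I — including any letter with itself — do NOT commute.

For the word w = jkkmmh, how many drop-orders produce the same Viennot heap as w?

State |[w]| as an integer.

36

drop 0:j onto floor
drop 1:k onto {0:j}
drop 2:k onto {1:k}
drop 3:m onto {0:j}
drop 4:m onto {3:m}
drop 5:h onto floor
ground layer = {0:j, 5:h}
drop-orders for the pieces not yet dropped (sum over which currently-grounded one goes next):
  1 to go: {2} 1  {4} 1  {5} 1
  2 to go: {1,2} 1  {2,4} 2  {2,5} 2  {3,4} 1  {4,5} 2
  3 to go: {1,2,4} 3  {1,2,5} 3  {2,3,4} 3  {2,4,5} 6  {3,4,5} 3
  4 to go: {1,2,3,4} 6  {1,2,4,5} 12  {2,3,4,5} 12
  if 0:j drops first: 30 orders
  if 5:h drops first: 6 orders
heap linearizations: 36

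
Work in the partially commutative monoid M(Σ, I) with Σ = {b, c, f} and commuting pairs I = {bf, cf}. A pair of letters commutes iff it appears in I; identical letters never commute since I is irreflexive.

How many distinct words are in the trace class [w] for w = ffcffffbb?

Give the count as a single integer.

0(f) covers ∅
1(f) covers 0:f
2(c) covers ∅
3(f) covers 1:f
4(f) covers 3:f
5(f) covers 4:f
6(f) covers 5:f
7(b) covers 2:c
8(b) covers 7:b
floor of heap: 0:f, 2:c
completions by unplaced set U, small U first (add the entries for U minus each lowest piece of U):
  |U|=1: {6}:1  {8}:1
  |U|=2: {5,6}:1  {6,8}:2  {7,8}:1
  |U|=3: {2,7,8}:1  {4,5,6}:1  {5,6,8}:3  {6,7,8}:3
  |U|=4: {2,6,7,8}:4  {3,4,5,6}:1  {4,5,6,8}:4  {5,6,7,8}:6
  |U|=5: {1,3,4,5,6}:1  {2,5,6,7,8}:10  {3,4,5,6,8}:5  {4,5,6,7,8}:10
  |U|=6: {0,1,3,4,5,6}:1  {1,3,4,5,6,8}:6  {2,4,5,6,7,8}:20  {3,4,5,6,7,8}:15
  |U|=7: {0,1,3,4,5,6,8}:7  {1,3,4,5,6,7,8}:21  {2,3,4,5,6,7,8}:35
  start at 0(f): 56
  start at 2(c): 28
sum over floor = 84

84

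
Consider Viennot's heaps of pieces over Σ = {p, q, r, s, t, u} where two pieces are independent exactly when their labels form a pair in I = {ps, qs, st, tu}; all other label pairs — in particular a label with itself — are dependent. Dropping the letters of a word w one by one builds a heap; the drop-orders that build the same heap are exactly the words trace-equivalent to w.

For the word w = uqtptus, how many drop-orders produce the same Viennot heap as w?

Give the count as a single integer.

3

#0=u has no predecessor
#1=q depends on [0:u]
#2=t depends on [1:q]
#3=p depends on [2:t]
#4=t depends on [3:p]
#5=u depends on [3:p]
#6=s depends on [5:u]
sources: [0:u]
N(rest) = Σ N(rest − s) over sources s of rest; N(one piece) = 1:
  size 1 → [4]=1  [6]=1
  size 2 → [4,6]=2  [5,6]=1
  size 3 → [4,5,6]=3
  size 4 → [3,4,5,6]=3
  size 5 → [2,3,4,5,6]=3
  first=0(u) contributes 3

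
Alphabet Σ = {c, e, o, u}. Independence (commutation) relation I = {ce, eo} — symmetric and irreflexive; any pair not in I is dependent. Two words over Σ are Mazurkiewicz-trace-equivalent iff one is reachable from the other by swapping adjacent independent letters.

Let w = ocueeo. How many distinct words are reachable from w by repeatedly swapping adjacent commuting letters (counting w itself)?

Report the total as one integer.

3

piece 0:o — minimal
piece 1:c rests on {0:o}
piece 2:u rests on {1:c}
piece 3:e rests on {2:u}
piece 4:e rests on {3:e}
piece 5:o rests on {2:u}
minimal pieces: {0:o}
ways to finish when only these pieces remain (= sum over removing one remaining piece with nothing left below it):
  1 left: {4}→1  {5}→1
  2 left: {3,4}→1  {4,5}→2
  3 left: {3,4,5}→3
  4 left: {2,3,4,5}→3
  placing 0:o first → 3 extensions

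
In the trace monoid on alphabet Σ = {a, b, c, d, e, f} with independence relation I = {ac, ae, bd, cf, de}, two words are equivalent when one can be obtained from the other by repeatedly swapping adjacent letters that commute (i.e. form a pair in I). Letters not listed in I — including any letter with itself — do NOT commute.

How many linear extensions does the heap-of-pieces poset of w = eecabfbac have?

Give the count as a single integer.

#0=e has no predecessor
#1=e depends on [0:e]
#2=c depends on [1:e]
#3=a has no predecessor
#4=b depends on [2:c, 3:a]
#5=f depends on [4:b]
#6=b depends on [5:f]
#7=a depends on [6:b]
#8=c depends on [6:b]
sources: [0:e, 3:a]
N(rest) = Σ N(rest − s) over sources s of rest; N(one piece) = 1:
  size 1 → [7]=1  [8]=1
  size 2 → [7,8]=2
  size 3 → [6,7,8]=2
  size 4 → [5,6,7,8]=2
  size 5 → [4,5,6,7,8]=2
  size 6 → [2,4,5,6,7,8]=2  [3,4,5,6,7,8]=2
  size 7 → [1,2,4,5,6,7,8]=2  [2,3,4,5,6,7,8]=4
  first=0(e) contributes 6
  first=3(a) contributes 2
|[w]| = 8

8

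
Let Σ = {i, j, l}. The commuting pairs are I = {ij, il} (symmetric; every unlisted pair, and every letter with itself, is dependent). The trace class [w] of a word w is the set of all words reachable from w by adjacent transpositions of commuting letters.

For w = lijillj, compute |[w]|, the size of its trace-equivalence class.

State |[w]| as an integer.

piece 0:l — minimal
piece 1:i — minimal
piece 2:j rests on {0:l}
piece 3:i rests on {1:i}
piece 4:l rests on {2:j}
piece 5:l rests on {4:l}
piece 6:j rests on {5:l}
minimal pieces: {0:l, 1:i}
ways to finish when only these pieces remain (= sum over removing one remaining piece with nothing left below it):
  1 left: {3}→1  {6}→1
  2 left: {1,3}→1  {3,6}→2  {5,6}→1
  3 left: {1,3,6}→3  {3,5,6}→3  {4,5,6}→1
  4 left: {1,3,5,6}→6  {2,4,5,6}→1  {3,4,5,6}→4
  5 left: {0,2,4,5,6}→1  {1,3,4,5,6}→10  {2,3,4,5,6}→5
  placing 0:l first → 15 extensions
  placing 1:i first → 6 extensions
total linear extensions = 21

21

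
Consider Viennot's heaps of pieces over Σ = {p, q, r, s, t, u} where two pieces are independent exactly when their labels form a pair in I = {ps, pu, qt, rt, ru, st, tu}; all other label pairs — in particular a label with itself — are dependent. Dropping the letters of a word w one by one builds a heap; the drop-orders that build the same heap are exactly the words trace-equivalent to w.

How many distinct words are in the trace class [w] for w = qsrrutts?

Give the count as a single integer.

84

0(q) covers ∅
1(s) covers 0:q
2(r) covers 1:s
3(r) covers 2:r
4(u) covers 1:s
5(t) covers ∅
6(t) covers 5:t
7(s) covers 3:r, 4:u
floor of heap: 0:q, 5:t
completions by unplaced set U, small U first (add the entries for U minus each lowest piece of U):
  |U|=1: {6}:1  {7}:1
  |U|=2: {3,7}:1  {4,7}:1  {5,6}:1  {6,7}:2
  |U|=3: {2,3,7}:1  {3,4,7}:2  {3,6,7}:3  {4,6,7}:3  {5,6,7}:3
  |U|=4: {2,3,4,7}:3  {2,3,6,7}:4  {3,4,6,7}:8  {3,5,6,7}:6  {4,5,6,7}:6
  |U|=5: {1,2,3,4,7}:3  {2,3,4,6,7}:15  {2,3,5,6,7}:10  {3,4,5,6,7}:20
  |U|=6: {0,1,2,3,4,7}:3  {1,2,3,4,6,7}:18  {2,3,4,5,6,7}:45
  start at 0(q): 63
  start at 5(t): 21
sum over floor = 84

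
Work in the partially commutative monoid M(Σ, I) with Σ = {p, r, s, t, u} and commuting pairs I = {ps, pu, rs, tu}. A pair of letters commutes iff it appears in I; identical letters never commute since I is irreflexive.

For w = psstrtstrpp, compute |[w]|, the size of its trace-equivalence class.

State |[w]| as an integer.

3

piece 0:p — minimal
piece 1:s — minimal
piece 2:s rests on {1:s}
piece 3:t rests on {0:p, 2:s}
piece 4:r rests on {3:t}
piece 5:t rests on {4:r}
piece 6:s rests on {5:t}
piece 7:t rests on {6:s}
piece 8:r rests on {7:t}
piece 9:p rests on {8:r}
piece 10:p rests on {9:p}
minimal pieces: {0:p, 1:s}
ways to finish when only these pieces remain (= sum over removing one remaining piece with nothing left below it):
  1 left: {10}→1
  2 left: {9,10}→1
  3 left: {8,9,10}→1
  4 left: {7,8,9,10}→1
  5 left: {6,7,8,9,10}→1
  6 left: {5,6,7,8,9,10}→1
  7 left: {4,5,6,7,8,9,10}→1
  8 left: {3,4,5,6,7,8,9,10}→1
  9 left: {0,3,4,5,6,7,8,9,10}→1  {2,3,4,5,6,7,8,9,10}→1
  placing 0:p first → 1 extensions
  placing 1:s first → 2 extensions
total linear extensions = 3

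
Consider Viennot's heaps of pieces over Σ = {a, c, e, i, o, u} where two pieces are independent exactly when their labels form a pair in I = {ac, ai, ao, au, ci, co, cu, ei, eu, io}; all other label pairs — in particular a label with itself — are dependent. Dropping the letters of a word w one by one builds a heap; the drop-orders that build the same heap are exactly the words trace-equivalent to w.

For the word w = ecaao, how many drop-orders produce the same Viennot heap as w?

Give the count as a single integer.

12

0(e) covers ∅
1(c) covers 0:e
2(a) covers 0:e
3(a) covers 2:a
4(o) covers 0:e
floor of heap: 0:e
completions by unplaced set U, small U first (add the entries for U minus each lowest piece of U):
  |U|=1: {1}:1  {3}:1  {4}:1
  |U|=2: {1,3}:2  {1,4}:2  {2,3}:1  {3,4}:2
  |U|=3: {1,2,3}:3  {1,3,4}:6  {2,3,4}:3
  start at 0(e): 12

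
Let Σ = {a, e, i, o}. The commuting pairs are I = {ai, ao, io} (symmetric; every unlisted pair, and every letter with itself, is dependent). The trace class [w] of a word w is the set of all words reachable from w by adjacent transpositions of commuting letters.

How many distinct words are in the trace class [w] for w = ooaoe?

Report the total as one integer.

4

#0=o has no predecessor
#1=o depends on [0:o]
#2=a has no predecessor
#3=o depends on [1:o]
#4=e depends on [2:a, 3:o]
sources: [0:o, 2:a]
N(rest) = Σ N(rest − s) over sources s of rest; N(one piece) = 1:
  size 1 → [4]=1
  size 2 → [2,4]=1  [3,4]=1
  size 3 → [1,3,4]=1  [2,3,4]=2
  first=0(o) contributes 3
  first=2(a) contributes 1
|[w]| = 4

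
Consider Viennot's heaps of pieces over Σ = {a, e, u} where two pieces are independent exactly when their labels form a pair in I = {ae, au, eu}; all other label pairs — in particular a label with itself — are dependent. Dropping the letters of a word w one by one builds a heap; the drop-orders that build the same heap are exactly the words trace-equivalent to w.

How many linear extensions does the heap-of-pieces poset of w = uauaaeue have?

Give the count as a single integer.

piece 0:u — minimal
piece 1:a — minimal
piece 2:u rests on {0:u}
piece 3:a rests on {1:a}
piece 4:a rests on {3:a}
piece 5:e — minimal
piece 6:u rests on {2:u}
piece 7:e rests on {5:e}
minimal pieces: {0:u, 1:a, 5:e}
ways to finish when only these pieces remain (= sum over removing one remaining piece with nothing left below it):
  1 left: {4}→1  {6}→1  {7}→1
  2 left: {2,6}→1  {3,4}→1  {4,6}→2  {4,7}→2  {5,7}→1  {6,7}→2
  3 left: {0,2,6}→1  {1,3,4}→1  {2,4,6}→3  {2,6,7}→3  {3,4,6}→3  {3,4,7}→3  {4,5,7}→3  {4,6,7}→6  {5,6,7}→3
  4 left: {0,2,4,6}→4  {0,2,6,7}→4  {1,3,4,6}→4  {1,3,4,7}→4  {2,3,4,6}→6  {2,4,6,7}→12  {2,5,6,7}→6  {3,4,5,7}→6  {3,4,6,7}→12  {4,5,6,7}→12
  5 left: {0,2,3,4,6}→10  {0,2,4,6,7}→20  {0,2,5,6,7}→10  {1,2,3,4,6}→10  {1,3,4,5,7}→10  {1,3,4,6,7}→20  {2,3,4,6,7}→30  {2,4,5,6,7}→30  {3,4,5,6,7}→30
  6 left: {0,1,2,3,4,6}→20  {0,2,3,4,6,7}→60  {0,2,4,5,6,7}→60  {1,2,3,4,6,7}→60  {1,3,4,5,6,7}→60  {2,3,4,5,6,7}→90
  placing 0:u first → 210 extensions
  placing 1:a first → 210 extensions
  placing 5:e first → 140 extensions
total linear extensions = 560

560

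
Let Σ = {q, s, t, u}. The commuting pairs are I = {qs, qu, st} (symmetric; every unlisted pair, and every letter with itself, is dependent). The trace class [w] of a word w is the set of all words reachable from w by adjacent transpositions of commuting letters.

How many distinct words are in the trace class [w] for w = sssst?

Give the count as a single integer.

drop 0:s onto floor
drop 1:s onto {0:s}
drop 2:s onto {1:s}
drop 3:s onto {2:s}
drop 4:t onto floor
ground layer = {0:s, 4:t}
drop-orders for the pieces not yet dropped (sum over which currently-grounded one goes next):
  1 to go: {3} 1  {4} 1
  2 to go: {2,3} 1  {3,4} 2
  3 to go: {1,2,3} 1  {2,3,4} 3
  if 0:s drops first: 4 orders
  if 4:t drops first: 1 orders
heap linearizations: 5

5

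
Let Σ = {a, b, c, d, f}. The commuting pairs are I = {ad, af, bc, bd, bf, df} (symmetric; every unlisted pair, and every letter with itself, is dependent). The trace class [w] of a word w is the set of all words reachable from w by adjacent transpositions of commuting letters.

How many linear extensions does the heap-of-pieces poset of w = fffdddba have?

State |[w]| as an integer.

piece 0:f — minimal
piece 1:f rests on {0:f}
piece 2:f rests on {1:f}
piece 3:d — minimal
piece 4:d rests on {3:d}
piece 5:d rests on {4:d}
piece 6:b — minimal
piece 7:a rests on {6:b}
minimal pieces: {0:f, 3:d, 6:b}
ways to finish when only these pieces remain (= sum over removing one remaining piece with nothing left below it):
  1 left: {2}→1  {5}→1  {7}→1
  2 left: {1,2}→1  {2,5}→2  {2,7}→2  {4,5}→1  {5,7}→2  {6,7}→1
  3 left: {0,1,2}→1  {1,2,5}→3  {1,2,7}→3  {2,4,5}→3  {2,5,7}→6  {2,6,7}→3  {3,4,5}→1  {4,5,7}→3  {5,6,7}→3
  4 left: {0,1,2,5}→4  {0,1,2,7}→4  {1,2,4,5}→6  {1,2,5,7}→12  {1,2,6,7}→6  {2,3,4,5}→4  {2,4,5,7}→12  {2,5,6,7}→12  {3,4,5,7}→4  {4,5,6,7}→6
  5 left: {0,1,2,4,5}→10  {0,1,2,5,7}→20  {0,1,2,6,7}→10  {1,2,3,4,5}→10  {1,2,4,5,7}→30  {1,2,5,6,7}→30  {2,3,4,5,7}→20  {2,4,5,6,7}→30  {3,4,5,6,7}→10
  6 left: {0,1,2,3,4,5}→20  {0,1,2,4,5,7}→60  {0,1,2,5,6,7}→60  {1,2,3,4,5,7}→60  {1,2,4,5,6,7}→90  {2,3,4,5,6,7}→60
  placing 0:f first → 210 extensions
  placing 3:d first → 210 extensions
  placing 6:b first → 140 extensions
total linear extensions = 560

560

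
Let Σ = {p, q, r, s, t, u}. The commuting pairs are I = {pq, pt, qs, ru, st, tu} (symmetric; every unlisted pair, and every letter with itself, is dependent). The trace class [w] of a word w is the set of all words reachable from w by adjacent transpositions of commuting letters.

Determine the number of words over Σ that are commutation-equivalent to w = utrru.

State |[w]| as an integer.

#0=u has no predecessor
#1=t has no predecessor
#2=r depends on [1:t]
#3=r depends on [2:r]
#4=u depends on [0:u]
sources: [0:u, 1:t]
N(rest) = Σ N(rest − s) over sources s of rest; N(one piece) = 1:
  size 1 → [3]=1  [4]=1
  size 2 → [0,4]=1  [2,3]=1  [3,4]=2
  size 3 → [0,3,4]=3  [1,2,3]=1  [2,3,4]=3
  first=0(u) contributes 4
  first=1(t) contributes 6
|[w]| = 10

10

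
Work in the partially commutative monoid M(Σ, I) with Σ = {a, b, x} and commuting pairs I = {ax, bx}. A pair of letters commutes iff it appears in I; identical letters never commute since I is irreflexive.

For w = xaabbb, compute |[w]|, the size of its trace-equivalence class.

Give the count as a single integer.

#0=x has no predecessor
#1=a has no predecessor
#2=a depends on [1:a]
#3=b depends on [2:a]
#4=b depends on [3:b]
#5=b depends on [4:b]
sources: [0:x, 1:a]
N(rest) = Σ N(rest − s) over sources s of rest; N(one piece) = 1:
  size 1 → [0]=1  [5]=1
  size 2 → [0,5]=2  [4,5]=1
  size 3 → [0,4,5]=3  [3,4,5]=1
  size 4 → [0,3,4,5]=4  [2,3,4,5]=1
  first=0(x) contributes 1
  first=1(a) contributes 5
|[w]| = 6

6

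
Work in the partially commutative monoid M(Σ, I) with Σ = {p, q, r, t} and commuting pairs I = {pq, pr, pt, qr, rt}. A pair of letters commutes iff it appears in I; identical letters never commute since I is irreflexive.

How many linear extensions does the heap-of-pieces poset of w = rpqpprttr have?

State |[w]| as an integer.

1680

drop 0:r onto floor
drop 1:p onto floor
drop 2:q onto floor
drop 3:p onto {1:p}
drop 4:p onto {3:p}
drop 5:r onto {0:r}
drop 6:t onto {2:q}
drop 7:t onto {6:t}
drop 8:r onto {5:r}
ground layer = {0:r, 1:p, 2:q}
drop-orders for the pieces not yet dropped (sum over which currently-grounded one goes next):
  1 to go: {4} 1  {7} 1  {8} 1
  2 to go: {3,4} 1  {4,7} 2  {4,8} 2  {5,8} 1  {6,7} 1  {7,8} 2
  3 to go: {0,5,8} 1  {1,3,4} 1  {2,6,7} 1  {3,4,7} 3  {3,4,8} 3  {4,5,8} 3  {4,6,7} 3  {4,7,8} 6  {5,7,8} 3  {6,7,8} 3
  4 to go: {0,4,5,8} 4  {0,5,7,8} 4  {1,3,4,7} 4  {1,3,4,8} 4  {2,4,6,7} 4  {2,6,7,8} 4  {3,4,5,8} 6  {3,4,6,7} 6  {3,4,7,8} 12  {4,5,7,8} 12  {4,6,7,8} 12  {5,6,7,8} 6
  5 to go: {0,3,4,5,8} 10  {0,4,5,7,8} 20  {0,5,6,7,8} 10  {1,3,4,5,8} 10  {1,3,4,6,7} 10  {1,3,4,7,8} 20  {2,3,4,6,7} 10  {2,4,6,7,8} 20  {2,5,6,7,8} 10  {3,4,5,7,8} 30  {3,4,6,7,8} 30  {4,5,6,7,8} 30
  6 to go: {0,1,3,4,5,8} 20  {0,2,5,6,7,8} 20  {0,3,4,5,7,8} 60  {0,4,5,6,7,8} 60  {1,2,3,4,6,7} 20  {1,3,4,5,7,8} 60  {1,3,4,6,7,8} 60  {2,3,4,6,7,8} 60  {2,4,5,6,7,8} 60  {3,4,5,6,7,8} 90
  7 to go: {0,1,3,4,5,7,8} 140  {0,2,4,5,6,7,8} 140  {0,3,4,5,6,7,8} 210  {1,2,3,4,6,7,8} 140  {1,3,4,5,6,7,8} 210  {2,3,4,5,6,7,8} 210
  if 0:r drops first: 560 orders
  if 1:p drops first: 560 orders
  if 2:q drops first: 560 orders
heap linearizations: 1680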